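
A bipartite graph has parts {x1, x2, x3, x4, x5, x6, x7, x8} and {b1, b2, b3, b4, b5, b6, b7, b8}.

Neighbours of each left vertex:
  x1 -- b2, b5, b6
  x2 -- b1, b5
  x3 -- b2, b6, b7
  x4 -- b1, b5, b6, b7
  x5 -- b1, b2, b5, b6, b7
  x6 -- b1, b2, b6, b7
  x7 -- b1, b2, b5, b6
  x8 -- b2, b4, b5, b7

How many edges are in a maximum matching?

6

A valid assignment of size 6: x1–b2, x2–b1, x3–b6, x4–b5, x5–b7, x8–b4.
The set {x1, x2, x3, x4, x5, x6, x7} has only 5 neighbours ({b1, b2, b5, b6, b7}), so by Hall's theorem at most 6 of the 8 left vertices can be matched.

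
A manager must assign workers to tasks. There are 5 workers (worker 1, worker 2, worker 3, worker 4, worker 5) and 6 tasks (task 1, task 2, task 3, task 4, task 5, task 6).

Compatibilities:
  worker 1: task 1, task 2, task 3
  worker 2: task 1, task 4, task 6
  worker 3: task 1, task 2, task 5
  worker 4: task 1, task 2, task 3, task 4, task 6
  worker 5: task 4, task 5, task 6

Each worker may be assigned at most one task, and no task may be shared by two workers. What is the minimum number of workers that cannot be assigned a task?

For example, pair worker 1-task 2, worker 2-task 1, worker 3-task 5, worker 4-task 4, worker 5-task 6.
This saturates every worker, so 5 is the maximum.
That matches 5 of the 5, leaving 0 unmatched; no matching can do better.

0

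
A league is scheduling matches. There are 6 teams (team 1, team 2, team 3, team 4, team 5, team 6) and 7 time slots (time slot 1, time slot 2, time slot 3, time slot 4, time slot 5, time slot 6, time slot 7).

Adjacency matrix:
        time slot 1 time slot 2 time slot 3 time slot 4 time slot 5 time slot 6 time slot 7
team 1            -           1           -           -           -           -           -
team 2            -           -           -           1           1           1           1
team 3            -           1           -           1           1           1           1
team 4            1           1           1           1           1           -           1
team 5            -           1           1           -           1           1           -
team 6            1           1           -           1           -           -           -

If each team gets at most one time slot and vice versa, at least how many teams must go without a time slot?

0

A valid assignment of size 6: team 1–time slot 2, team 2–time slot 7, team 3–time slot 5, team 4–time slot 3, team 5–time slot 6, team 6–time slot 4.
All 6 teams are matched, so no larger matching exists.
That matches 6 of the 6, leaving 0 unmatched; no matching can do better.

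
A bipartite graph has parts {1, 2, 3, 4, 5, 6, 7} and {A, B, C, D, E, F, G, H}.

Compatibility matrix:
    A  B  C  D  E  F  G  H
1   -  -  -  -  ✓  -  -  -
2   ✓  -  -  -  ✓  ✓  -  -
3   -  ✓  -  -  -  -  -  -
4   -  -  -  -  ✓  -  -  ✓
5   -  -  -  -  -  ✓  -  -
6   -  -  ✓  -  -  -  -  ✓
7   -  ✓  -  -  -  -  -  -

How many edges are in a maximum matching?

6

For example, pair 1–E, 2–A, 3–B, 4–H, 5–F, 6–C.
The set {3, 7} has only 1 neighbour ({B}), so by Hall's theorem at most 6 of the 7 left vertices can be matched.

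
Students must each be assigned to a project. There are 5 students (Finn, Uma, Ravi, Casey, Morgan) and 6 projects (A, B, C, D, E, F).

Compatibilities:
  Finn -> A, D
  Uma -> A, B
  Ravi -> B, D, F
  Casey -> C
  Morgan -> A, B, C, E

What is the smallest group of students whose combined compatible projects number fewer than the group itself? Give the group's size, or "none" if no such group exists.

none

A matching saturating every student exists, for instance Finn→D, Uma→A, Ravi→F, Casey→C, Morgan→B.
By Hall's marriage theorem, this means |N(S)| ≥ |S| for every subset S, so no violating subset exists.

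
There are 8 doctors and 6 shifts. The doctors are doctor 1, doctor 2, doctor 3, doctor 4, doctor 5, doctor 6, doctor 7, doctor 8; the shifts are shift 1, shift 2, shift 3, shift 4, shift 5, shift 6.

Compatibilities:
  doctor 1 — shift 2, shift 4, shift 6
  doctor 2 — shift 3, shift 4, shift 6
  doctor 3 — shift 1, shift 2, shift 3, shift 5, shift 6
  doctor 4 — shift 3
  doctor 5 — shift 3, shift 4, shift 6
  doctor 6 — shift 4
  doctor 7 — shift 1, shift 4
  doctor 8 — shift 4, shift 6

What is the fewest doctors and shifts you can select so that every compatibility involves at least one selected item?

6

A maximum matching has 6 edges (e.g. doctor 1–shift 2, doctor 2–shift 4, doctor 3–shift 5, doctor 4–shift 3, doctor 5–shift 6, doctor 7–shift 1).
By König's theorem the minimum vertex cover has the same size. One such cover is {doctor 1, doctor 3, doctor 7, shift 3, shift 4, shift 6}.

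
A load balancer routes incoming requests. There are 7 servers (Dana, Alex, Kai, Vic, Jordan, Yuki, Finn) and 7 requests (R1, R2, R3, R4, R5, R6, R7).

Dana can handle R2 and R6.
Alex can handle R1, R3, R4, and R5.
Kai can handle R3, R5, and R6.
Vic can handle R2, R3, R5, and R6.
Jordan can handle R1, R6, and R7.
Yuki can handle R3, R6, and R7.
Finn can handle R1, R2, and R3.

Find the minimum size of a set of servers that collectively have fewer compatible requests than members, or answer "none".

A matching saturating every server exists, for instance Dana→R2, Alex→R4, Kai→R6, Vic→R5, Jordan→R1, Yuki→R7, Finn→R3.
By Hall's marriage theorem, this means |N(S)| ≥ |S| for every subset S, so no violating subset exists.

none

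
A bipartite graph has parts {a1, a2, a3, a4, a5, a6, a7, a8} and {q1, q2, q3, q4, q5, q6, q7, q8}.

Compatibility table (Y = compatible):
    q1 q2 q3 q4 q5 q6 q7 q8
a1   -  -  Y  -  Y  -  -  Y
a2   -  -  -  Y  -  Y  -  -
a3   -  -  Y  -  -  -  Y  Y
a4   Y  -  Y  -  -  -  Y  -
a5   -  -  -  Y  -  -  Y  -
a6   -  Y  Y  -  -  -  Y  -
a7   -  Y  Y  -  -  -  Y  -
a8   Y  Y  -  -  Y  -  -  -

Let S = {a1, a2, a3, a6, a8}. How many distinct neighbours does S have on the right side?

8

The union of neighbours of {a1, a2, a3, a6, a8} is {q1, q2, q3, q4, q5, q6, q7, q8}, which has 8 elements.
Since |N(S)| = 8 ≥ |S| = 5, Hall's condition holds for this subset.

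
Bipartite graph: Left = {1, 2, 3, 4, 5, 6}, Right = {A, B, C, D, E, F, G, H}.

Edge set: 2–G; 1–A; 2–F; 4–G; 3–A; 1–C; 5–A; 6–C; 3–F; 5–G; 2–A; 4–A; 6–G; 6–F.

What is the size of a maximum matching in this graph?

A valid assignment of size 4: 1–C, 2–F, 3–A, 4–G.
The set {1, 2, 3, 4, 5, 6} has only 4 neighbours ({A, C, F, G}), so by Hall's theorem at most 4 of the 6 left vertices can be matched.

4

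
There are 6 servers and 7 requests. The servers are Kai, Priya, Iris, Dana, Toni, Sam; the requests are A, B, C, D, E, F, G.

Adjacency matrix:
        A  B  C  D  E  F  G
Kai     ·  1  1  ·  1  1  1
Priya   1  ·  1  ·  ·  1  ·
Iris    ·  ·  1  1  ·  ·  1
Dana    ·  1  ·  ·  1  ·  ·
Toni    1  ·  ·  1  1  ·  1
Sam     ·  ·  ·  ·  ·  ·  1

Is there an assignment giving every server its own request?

Yes

One maximum matching: Kai-E, Priya-F, Iris-C, Dana-B, Toni-D, Sam-G.
All 6 servers are covered.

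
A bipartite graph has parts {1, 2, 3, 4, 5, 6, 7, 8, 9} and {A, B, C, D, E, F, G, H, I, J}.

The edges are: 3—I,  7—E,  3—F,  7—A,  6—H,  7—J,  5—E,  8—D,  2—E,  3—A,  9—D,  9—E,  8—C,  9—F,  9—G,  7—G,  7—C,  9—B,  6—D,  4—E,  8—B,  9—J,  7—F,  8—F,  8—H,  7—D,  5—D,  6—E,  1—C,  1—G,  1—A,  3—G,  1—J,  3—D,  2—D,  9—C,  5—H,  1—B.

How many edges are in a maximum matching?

8

A valid assignment of size 8: 1→A, 2→D, 3→F, 4→E, 5→H, 7→G, 8→B, 9→J.
The set {2, 4, 5, 6} has only 3 neighbours ({D, E, H}), so by Hall's theorem at most 8 of the 9 left vertices can be matched.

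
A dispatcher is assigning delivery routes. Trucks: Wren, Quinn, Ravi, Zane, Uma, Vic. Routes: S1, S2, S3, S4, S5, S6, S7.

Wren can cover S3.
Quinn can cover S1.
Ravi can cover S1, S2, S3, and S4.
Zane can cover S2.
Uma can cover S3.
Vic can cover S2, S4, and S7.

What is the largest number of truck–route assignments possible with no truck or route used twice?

5

A valid assignment of size 5: Wren-S3, Quinn-S1, Ravi-S4, Zane-S2, Vic-S7.
The set {Wren, Uma} has only 1 neighbour ({S3}), so by Hall's theorem at most 5 of the 6 trucks can be matched.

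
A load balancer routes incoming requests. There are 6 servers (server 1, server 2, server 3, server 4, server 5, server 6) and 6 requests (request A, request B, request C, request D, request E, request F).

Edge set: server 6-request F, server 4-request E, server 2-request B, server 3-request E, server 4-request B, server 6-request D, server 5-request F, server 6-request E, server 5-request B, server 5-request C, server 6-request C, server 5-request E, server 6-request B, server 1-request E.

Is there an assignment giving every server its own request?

No

The set {server 1, server 2, server 3, server 4} has only 2 neighbours ({request B, request E}), so by Hall's theorem at most 4 of the 6 servers can be matched.
Hence no matching covers every server.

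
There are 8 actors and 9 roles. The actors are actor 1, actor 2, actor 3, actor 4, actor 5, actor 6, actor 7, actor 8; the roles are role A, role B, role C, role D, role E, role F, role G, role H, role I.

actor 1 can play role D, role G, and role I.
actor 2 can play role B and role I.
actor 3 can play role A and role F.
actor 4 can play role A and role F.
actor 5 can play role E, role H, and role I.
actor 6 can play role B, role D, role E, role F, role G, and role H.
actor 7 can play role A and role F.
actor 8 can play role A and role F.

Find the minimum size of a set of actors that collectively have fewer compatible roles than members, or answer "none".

Take S = {actor 3, actor 4, actor 7}. Its neighbourhood is {role A, role F}, so |N(S)| = 2 < |S| = 3.
Every subset of size less than 3 has at least as many neighbours as members, so 3 is the minimum.

3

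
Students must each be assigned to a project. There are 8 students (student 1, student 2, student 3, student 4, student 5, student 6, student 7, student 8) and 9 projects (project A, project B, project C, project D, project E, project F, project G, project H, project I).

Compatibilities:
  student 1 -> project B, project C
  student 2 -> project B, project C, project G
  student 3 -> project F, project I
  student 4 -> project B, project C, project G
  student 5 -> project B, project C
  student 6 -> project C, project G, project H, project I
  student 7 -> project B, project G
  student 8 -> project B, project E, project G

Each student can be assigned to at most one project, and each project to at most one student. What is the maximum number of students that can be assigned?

For example, pair student 1–project B, student 2–project G, student 3–project F, student 4–project C, student 6–project I, student 8–project E.
The set {student 1, student 2, student 4, student 5, student 7} has only 3 neighbours ({project B, project C, project G}), so by Hall's theorem at most 6 of the 8 students can be matched.

6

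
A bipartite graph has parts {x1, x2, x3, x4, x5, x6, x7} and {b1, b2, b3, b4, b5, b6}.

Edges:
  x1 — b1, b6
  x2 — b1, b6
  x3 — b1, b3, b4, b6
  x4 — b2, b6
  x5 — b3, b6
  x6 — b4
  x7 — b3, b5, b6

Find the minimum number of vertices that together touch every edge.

A maximum matching has 6 edges (e.g. x1–b1, x2–b6, x3–b4, x4–b2, x5–b3, x7–b5).
By König's theorem the minimum vertex cover has the same size. One such cover is {x4, x7, b1, b3, b4, b6}.

6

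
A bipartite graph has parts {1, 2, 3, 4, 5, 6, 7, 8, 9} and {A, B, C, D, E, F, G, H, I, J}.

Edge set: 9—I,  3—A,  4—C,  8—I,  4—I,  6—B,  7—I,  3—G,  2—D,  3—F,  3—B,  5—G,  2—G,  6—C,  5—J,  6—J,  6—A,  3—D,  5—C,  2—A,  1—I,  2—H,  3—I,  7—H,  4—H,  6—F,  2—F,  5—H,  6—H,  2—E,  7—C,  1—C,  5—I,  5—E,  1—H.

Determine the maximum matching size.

7

A valid assignment of size 7: 1→I, 2→E, 3→A, 4→H, 5→G, 6→J, 7→C.
The set {1, 4, 7, 8, 9} has only 3 neighbours ({C, H, I}), so by Hall's theorem at most 7 of the 9 left vertices can be matched.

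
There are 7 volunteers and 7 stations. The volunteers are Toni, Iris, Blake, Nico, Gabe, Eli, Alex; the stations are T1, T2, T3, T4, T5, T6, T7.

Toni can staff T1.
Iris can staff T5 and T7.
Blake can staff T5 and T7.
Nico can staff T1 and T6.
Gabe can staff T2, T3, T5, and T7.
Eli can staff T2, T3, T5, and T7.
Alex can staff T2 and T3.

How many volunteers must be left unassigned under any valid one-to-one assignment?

A valid assignment of size 6: Toni–T1, Iris–T5, Blake–T7, Nico–T6, Gabe–T3, Eli–T2.
The set {Iris, Blake, Gabe, Eli, Alex} has only 4 neighbours ({T2, T3, T5, T7}), so by Hall's theorem at most 6 of the 7 volunteers can be matched.
That matches 6 of the 7, leaving 1 unmatched; no matching can do better.

1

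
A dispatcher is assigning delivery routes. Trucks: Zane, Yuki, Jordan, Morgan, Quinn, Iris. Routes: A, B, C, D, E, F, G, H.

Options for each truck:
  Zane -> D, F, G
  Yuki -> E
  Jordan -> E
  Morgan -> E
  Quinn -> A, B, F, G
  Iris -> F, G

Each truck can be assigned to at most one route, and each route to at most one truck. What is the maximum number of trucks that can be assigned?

4

A valid assignment of size 4: Zane–D, Yuki–E, Quinn–B, Iris–F.
The set {Yuki, Jordan, Morgan} has only 1 neighbour ({E}), so by Hall's theorem at most 4 of the 6 trucks can be matched.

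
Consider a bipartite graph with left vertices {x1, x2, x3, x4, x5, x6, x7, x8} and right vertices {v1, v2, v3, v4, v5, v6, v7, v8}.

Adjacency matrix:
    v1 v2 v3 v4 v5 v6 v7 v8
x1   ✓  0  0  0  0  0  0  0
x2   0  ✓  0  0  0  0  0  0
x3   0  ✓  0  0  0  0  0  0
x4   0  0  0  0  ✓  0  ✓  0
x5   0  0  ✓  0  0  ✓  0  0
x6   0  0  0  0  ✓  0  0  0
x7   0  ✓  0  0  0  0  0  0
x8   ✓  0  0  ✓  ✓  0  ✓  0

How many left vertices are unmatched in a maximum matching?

2

One maximum matching: x1–v1, x2–v2, x4–v7, x5–v6, x6–v5, x8–v4.
The set {x2, x3, x7} has only 1 neighbour ({v2}), so by Hall's theorem at most 6 of the 8 left vertices can be matched.
That matches 6 of the 8, leaving 2 unmatched; no matching can do better.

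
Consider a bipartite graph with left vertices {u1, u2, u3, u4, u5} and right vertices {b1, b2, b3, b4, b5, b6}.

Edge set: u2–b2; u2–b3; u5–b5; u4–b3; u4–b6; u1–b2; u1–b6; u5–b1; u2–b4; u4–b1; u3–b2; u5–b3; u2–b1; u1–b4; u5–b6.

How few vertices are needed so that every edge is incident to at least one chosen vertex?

{u1, u2, u3, u4, u5} is a vertex cover of size 5: every edge has an endpoint in this set.
No smaller cover exists because u1–b4, u2–b1, u3–b2, u4–b6, u5–b3 is a matching of size 5, and a cover must include an endpoint of each of these disjoint edges (König's theorem).

5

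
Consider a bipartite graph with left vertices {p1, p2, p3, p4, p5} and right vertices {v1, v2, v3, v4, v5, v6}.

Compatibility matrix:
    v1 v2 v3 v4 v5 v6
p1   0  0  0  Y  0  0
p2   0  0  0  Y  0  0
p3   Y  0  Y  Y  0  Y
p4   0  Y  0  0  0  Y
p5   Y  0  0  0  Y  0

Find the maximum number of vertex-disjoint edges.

4

One maximum matching: p1–v4, p3–v6, p4–v2, p5–v1.
The set {p1, p2} has only 1 neighbour ({v4}), so by Hall's theorem at most 4 of the 5 left vertices can be matched.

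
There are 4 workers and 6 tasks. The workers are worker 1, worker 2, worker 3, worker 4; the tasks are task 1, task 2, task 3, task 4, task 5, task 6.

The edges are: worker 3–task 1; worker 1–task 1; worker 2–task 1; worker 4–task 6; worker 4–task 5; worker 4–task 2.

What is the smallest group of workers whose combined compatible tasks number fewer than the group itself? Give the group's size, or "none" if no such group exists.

2

Take S = {worker 1, worker 2}. Its neighbourhood is {task 1}, so |N(S)| = 1 < |S| = 2.
No single vertex violates Hall's condition since each has at least one neighbour, so 2 is the minimum.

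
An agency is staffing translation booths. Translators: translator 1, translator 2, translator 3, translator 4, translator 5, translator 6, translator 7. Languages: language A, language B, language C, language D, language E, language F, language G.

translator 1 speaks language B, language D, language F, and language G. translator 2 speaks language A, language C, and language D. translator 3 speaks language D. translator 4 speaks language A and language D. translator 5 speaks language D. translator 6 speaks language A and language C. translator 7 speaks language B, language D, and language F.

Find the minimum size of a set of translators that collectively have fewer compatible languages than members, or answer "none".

2

Take S = {translator 3, translator 5}. Its neighbourhood is {language D}, so |N(S)| = 1 < |S| = 2.
No single vertex violates Hall's condition since each has at least one neighbour, so 2 is the minimum.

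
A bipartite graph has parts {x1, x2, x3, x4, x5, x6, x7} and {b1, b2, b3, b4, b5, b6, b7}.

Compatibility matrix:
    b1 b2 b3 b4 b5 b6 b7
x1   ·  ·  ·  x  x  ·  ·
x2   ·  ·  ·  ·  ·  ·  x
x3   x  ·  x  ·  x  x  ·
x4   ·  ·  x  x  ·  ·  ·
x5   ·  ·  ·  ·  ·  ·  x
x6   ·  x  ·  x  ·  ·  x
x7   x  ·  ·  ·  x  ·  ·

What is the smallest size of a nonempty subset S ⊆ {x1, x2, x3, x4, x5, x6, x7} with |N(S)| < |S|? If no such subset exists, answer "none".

Take S = {x2, x5}. Its neighbourhood is {b7}, so |N(S)| = 1 < |S| = 2.
No single vertex violates Hall's condition since each has at least one neighbour, so 2 is the minimum.

2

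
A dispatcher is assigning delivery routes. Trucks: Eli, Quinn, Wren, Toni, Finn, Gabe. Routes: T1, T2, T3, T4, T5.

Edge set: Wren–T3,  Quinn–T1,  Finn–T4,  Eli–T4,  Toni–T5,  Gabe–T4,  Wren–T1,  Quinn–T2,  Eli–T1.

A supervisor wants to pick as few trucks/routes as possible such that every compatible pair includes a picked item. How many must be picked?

{Eli, Quinn, Wren, Toni, T4} is a vertex cover of size 5: every edge has an endpoint in this set.
No smaller cover exists because Eli–T1, Quinn–T2, Wren–T3, Toni–T5, Finn–T4 is a matching of size 5, and a cover must include an endpoint of each of these disjoint edges (König's theorem).

5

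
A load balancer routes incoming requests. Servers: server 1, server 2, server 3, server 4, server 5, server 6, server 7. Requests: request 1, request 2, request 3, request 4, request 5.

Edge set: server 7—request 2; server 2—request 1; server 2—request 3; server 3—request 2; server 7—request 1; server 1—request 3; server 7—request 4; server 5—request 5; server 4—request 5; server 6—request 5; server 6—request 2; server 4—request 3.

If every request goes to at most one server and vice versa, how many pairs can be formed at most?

5

A valid assignment of size 5: server 1–request 3, server 2–request 1, server 3–request 2, server 4–request 5, server 7–request 4.
The set {server 1, server 3, server 4, server 5, server 6} has only 3 neighbours ({request 2, request 3, request 5}), so by Hall's theorem at most 5 of the 7 servers can be matched.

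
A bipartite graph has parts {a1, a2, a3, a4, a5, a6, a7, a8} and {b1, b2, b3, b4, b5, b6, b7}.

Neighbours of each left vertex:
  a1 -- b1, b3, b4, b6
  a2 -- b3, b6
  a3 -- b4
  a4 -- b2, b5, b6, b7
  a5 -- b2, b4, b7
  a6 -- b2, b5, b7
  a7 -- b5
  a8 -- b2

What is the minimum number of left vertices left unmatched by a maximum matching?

1

A valid assignment of size 7: a1-b1, a2-b3, a3-b4, a4-b6, a5-b2, a6-b7, a7-b5.
The set {a3, a5, a6, a7, a8} has only 4 neighbours ({b2, b4, b5, b7}), so by Hall's theorem at most 7 of the 8 left vertices can be matched.
That matches 7 of the 8, leaving 1 unmatched; no matching can do better.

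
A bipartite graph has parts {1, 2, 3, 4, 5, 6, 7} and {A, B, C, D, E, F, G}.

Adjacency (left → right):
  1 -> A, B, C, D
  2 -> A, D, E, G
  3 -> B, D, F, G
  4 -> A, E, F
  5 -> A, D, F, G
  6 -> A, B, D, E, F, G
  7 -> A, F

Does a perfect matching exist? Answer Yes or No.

For example, pair 1-C, 2-E, 3-B, 4-A, 5-D, 6-G, 7-F.
All 7 left vertices are covered.

Yes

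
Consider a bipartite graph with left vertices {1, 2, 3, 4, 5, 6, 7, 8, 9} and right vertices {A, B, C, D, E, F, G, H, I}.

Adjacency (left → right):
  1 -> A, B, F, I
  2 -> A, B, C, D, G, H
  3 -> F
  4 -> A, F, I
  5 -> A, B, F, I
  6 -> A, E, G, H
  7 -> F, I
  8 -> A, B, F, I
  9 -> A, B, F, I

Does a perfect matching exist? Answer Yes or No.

No

The set {1, 3, 4, 5, 7, 8, 9} has only 4 neighbours ({A, B, F, I}), so by Hall's theorem at most 6 of the 9 left vertices can be matched.
Hence no matching covers every left vertex.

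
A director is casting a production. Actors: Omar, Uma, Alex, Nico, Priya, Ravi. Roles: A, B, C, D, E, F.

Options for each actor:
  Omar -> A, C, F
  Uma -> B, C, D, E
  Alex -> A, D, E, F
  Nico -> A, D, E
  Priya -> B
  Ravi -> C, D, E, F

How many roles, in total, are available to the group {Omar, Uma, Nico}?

6

The union of neighbours of {Omar, Uma, Nico} is {A, B, C, D, E, F}, which has 6 elements.
Since |N(S)| = 6 ≥ |S| = 3, Hall's condition holds for this subset.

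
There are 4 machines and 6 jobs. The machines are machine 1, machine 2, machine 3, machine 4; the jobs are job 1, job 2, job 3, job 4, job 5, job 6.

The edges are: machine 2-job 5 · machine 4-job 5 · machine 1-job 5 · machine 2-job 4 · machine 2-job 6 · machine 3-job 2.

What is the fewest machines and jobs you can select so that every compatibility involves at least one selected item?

The 3 edges machine 1–job 5, machine 2–job 6, machine 3–job 2 form a matching, so any vertex cover needs at least 3 vertices (one per matched edge).
Conversely {machine 2, machine 3, job 5} meets every edge and has exactly 3 vertices, so 3 is optimal.

3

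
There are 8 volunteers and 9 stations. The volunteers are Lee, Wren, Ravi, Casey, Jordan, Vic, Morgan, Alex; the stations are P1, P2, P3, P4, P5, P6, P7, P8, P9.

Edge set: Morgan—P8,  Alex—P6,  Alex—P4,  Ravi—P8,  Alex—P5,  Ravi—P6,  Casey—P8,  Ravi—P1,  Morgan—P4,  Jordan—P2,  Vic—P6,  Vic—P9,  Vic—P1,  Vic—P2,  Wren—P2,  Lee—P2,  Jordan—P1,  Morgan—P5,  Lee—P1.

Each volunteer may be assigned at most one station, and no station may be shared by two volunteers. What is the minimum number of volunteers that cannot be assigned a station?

A valid assignment of size 7: Lee-P1, Wren-P2, Ravi-P6, Casey-P8, Vic-P9, Morgan-P4, Alex-P5.
The set {Lee, Wren, Jordan} has only 2 neighbours ({P1, P2}), so by Hall's theorem at most 7 of the 8 volunteers can be matched.
That matches 7 of the 8, leaving 1 unmatched; no matching can do better.

1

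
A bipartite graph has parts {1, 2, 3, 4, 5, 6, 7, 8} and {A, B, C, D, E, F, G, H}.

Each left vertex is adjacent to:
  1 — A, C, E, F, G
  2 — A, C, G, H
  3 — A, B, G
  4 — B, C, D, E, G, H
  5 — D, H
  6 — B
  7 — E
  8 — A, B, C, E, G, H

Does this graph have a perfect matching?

Yes

For example, pair 1–F, 2–C, 3–A, 4–H, 5–D, 6–B, 7–E, 8–G.
Every left vertex is matched, so this is a perfect matching.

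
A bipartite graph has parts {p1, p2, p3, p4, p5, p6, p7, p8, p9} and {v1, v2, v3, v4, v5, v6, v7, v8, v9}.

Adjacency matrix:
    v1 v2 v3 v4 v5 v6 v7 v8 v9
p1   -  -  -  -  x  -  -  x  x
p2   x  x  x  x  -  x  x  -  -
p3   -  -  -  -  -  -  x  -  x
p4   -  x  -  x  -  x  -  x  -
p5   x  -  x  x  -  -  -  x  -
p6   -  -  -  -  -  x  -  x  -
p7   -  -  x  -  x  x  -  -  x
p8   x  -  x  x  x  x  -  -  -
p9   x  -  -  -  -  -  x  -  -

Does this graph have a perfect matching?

Yes

For example, pair p1→v5, p2→v3, p3→v9, p4→v2, p5→v4, p6→v8, p7→v6, p8→v1, p9→v7.
Every left vertex is matched, so this is a perfect matching.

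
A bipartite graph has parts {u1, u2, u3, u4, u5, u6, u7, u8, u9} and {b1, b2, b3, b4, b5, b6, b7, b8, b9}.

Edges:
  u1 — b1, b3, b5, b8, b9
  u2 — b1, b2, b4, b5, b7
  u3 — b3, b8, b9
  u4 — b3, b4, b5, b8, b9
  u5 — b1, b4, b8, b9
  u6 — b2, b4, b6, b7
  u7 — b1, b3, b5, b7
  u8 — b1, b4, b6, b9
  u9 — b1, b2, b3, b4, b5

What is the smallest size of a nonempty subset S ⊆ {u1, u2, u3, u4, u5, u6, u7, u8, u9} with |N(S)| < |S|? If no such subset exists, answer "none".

A matching saturating every left vertex exists, for instance u1→b5, u2→b7, u3→b8, u4→b9, u5→b4, u6→b2, u7→b3, u8→b6, u9→b1.
By Hall's marriage theorem, this means |N(S)| ≥ |S| for every subset S, so no violating subset exists.

none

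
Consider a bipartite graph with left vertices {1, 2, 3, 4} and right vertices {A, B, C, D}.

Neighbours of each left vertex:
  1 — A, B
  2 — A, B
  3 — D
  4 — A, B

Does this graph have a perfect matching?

The set {1, 2, 4} has only 2 neighbours ({A, B}), so by Hall's theorem at most 3 of the 4 left vertices can be matched.
Hence no matching covers every left vertex.

No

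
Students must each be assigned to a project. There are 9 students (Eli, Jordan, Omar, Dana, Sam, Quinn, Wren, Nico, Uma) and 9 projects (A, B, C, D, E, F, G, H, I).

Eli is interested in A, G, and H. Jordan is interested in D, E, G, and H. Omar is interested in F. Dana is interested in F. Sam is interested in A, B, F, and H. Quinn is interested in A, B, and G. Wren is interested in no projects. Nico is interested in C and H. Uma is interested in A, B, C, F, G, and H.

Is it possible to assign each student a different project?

The set {Omar, Dana, Wren} has only 1 neighbour ({F}), so by Hall's theorem at most 7 of the 9 students can be matched.
Hence no matching covers every student.

No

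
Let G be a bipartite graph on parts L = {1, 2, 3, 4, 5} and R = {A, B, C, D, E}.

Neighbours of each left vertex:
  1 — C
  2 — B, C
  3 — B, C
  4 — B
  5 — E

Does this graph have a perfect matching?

The set {1, 2, 3, 4} has only 2 neighbours ({B, C}), so by Hall's theorem at most 3 of the 5 left vertices can be matched.
Hence no matching covers every left vertex.

No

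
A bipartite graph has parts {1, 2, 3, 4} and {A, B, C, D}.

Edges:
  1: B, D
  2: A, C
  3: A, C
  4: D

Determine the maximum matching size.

A valid assignment of size 4: 1-B, 2-A, 3-C, 4-D.
All 4 left vertices are matched, so no larger matching exists.

4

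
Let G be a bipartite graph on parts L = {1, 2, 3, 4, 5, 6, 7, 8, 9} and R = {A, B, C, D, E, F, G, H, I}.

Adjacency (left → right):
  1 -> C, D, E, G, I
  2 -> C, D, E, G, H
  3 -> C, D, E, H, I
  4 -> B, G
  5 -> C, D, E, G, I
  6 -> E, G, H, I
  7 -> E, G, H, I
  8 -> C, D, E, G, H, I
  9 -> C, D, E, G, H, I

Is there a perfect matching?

No

The set {1, 2, 3, 5, 6, 7, 8, 9} has only 6 neighbours ({C, D, E, G, H, I}), so by Hall's theorem at most 7 of the 9 left vertices can be matched.
Hence no matching covers every left vertex.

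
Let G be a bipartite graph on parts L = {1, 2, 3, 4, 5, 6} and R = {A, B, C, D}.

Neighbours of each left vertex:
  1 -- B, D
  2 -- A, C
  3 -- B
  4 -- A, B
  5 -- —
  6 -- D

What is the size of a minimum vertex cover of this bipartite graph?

4

The 4 edges 1–D, 2–C, 3–B, 4–A form a matching, so any vertex cover needs at least 4 vertices (one per matched edge).
Conversely {2, 4, B, D} meets every edge and has exactly 4 vertices, so 4 is optimal.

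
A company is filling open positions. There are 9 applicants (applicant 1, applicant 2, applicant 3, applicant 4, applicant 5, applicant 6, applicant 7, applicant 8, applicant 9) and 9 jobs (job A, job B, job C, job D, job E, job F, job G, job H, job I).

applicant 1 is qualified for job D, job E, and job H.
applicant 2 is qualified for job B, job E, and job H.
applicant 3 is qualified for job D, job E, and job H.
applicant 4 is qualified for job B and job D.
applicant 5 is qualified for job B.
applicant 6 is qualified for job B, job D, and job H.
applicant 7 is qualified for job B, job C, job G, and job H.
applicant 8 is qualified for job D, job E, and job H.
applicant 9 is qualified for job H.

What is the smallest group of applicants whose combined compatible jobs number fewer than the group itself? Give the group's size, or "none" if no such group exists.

4

Take S = {applicant 1, applicant 3, applicant 8, applicant 9}. Its neighbourhood is {job D, job E, job H}, so |N(S)| = 3 < |S| = 4.
Every subset of size less than 4 has at least as many neighbours as members, so 4 is the minimum.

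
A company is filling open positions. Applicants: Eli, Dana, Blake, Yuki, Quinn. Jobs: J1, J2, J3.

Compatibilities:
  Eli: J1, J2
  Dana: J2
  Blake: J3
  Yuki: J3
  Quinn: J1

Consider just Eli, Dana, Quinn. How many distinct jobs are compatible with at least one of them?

The union of neighbours of {Eli, Dana, Quinn} is {J1, J2}, which has 2 elements.
Since |N(S)| = 2 < |S| = 3, Hall's condition fails for this subset.

2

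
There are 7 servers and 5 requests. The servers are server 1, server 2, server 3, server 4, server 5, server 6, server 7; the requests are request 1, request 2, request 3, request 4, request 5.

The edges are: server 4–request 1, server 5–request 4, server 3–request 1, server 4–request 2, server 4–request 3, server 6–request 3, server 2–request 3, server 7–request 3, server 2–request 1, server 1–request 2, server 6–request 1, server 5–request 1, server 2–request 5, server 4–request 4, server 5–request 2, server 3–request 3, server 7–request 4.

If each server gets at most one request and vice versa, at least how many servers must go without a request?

2

One maximum matching: server 1–request 2, server 2–request 5, server 3–request 1, server 4–request 3, server 5–request 4.
The set {server 1, server 3, server 4, server 5, server 6, server 7} has only 4 neighbours ({request 1, request 2, request 3, request 4}), so by Hall's theorem at most 5 of the 7 servers can be matched.
That matches 5 of the 7, leaving 2 unmatched; no matching can do better.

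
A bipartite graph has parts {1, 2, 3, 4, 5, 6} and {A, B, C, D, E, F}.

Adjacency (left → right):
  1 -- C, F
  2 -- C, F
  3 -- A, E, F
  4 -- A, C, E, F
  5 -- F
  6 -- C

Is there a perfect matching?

No

The set {1, 2, 5, 6} has only 2 neighbours ({C, F}), so by Hall's theorem at most 4 of the 6 left vertices can be matched.
Hence no matching covers every left vertex.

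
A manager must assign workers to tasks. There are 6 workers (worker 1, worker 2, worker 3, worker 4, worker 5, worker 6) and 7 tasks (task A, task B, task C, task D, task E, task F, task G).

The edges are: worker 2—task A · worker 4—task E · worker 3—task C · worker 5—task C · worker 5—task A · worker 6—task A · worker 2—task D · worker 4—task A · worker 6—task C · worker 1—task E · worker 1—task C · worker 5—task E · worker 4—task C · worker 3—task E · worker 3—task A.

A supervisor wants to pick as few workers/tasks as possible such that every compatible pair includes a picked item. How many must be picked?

The 4 edges worker 1–task C, worker 2–task D, worker 3–task A, worker 4–task E form a matching, so any vertex cover needs at least 4 vertices (one per matched edge).
Conversely {worker 2, task A, task C, task E} meets every edge and has exactly 4 vertices, so 4 is optimal.

4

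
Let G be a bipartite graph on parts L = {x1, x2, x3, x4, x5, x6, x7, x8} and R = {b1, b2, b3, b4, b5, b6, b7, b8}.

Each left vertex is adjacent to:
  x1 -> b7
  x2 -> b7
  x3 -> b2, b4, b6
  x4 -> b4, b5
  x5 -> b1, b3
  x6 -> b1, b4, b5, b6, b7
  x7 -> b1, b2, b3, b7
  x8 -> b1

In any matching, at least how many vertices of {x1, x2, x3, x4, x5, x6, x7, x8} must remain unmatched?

1

For example, pair x1-b7, x3-b6, x4-b4, x5-b3, x6-b5, x7-b2, x8-b1.
The set {x1, x2} has only 1 neighbour ({b7}), so by Hall's theorem at most 7 of the 8 left vertices can be matched.
That matches 7 of the 8, leaving 1 unmatched; no matching can do better.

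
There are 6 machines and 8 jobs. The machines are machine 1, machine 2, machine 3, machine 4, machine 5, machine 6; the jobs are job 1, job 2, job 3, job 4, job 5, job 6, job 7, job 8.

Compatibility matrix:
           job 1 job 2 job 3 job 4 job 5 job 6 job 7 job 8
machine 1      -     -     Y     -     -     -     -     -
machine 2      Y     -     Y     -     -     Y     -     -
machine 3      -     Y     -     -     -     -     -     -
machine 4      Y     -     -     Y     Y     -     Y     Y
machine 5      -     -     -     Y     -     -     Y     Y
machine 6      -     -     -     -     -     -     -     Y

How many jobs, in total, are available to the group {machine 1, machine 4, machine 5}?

6

The union of neighbours of {machine 1, machine 4, machine 5} is {job 1, job 3, job 4, job 5, job 7, job 8}, which has 6 elements.
Since |N(S)| = 6 ≥ |S| = 3, Hall's condition holds for this subset.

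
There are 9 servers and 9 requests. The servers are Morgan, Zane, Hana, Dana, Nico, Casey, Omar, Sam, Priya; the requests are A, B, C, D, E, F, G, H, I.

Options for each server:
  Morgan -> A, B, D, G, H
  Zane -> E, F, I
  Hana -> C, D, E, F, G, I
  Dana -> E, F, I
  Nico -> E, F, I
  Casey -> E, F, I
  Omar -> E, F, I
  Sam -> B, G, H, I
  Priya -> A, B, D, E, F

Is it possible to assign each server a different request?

No

The set {Zane, Dana, Nico, Casey, Omar} has only 3 neighbours ({E, F, I}), so by Hall's theorem at most 7 of the 9 servers can be matched.
Hence no matching covers every server.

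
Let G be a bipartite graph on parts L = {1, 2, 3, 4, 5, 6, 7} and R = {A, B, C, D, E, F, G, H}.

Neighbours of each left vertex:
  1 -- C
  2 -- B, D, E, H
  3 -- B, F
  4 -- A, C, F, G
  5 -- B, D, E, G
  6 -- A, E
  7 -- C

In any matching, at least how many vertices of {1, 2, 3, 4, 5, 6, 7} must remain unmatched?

1

One maximum matching: 1-C, 2-B, 3-F, 4-G, 5-D, 6-E.
The set {1, 7} has only 1 neighbour ({C}), so by Hall's theorem at most 6 of the 7 left vertices can be matched.
That matches 6 of the 7, leaving 1 unmatched; no matching can do better.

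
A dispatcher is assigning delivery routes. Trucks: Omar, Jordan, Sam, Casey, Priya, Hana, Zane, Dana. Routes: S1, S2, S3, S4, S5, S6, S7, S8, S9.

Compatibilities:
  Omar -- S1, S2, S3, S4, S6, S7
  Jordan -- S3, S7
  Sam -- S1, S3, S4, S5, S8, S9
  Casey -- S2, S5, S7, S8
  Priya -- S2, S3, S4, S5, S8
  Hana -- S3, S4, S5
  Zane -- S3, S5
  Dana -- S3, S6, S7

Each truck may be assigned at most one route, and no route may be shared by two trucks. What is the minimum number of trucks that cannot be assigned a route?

0

For example, pair Omar–S2, Jordan–S7, Sam–S9, Casey–S8, Priya–S3, Hana–S4, Zane–S5, Dana–S6.
This saturates every truck, so 8 is the maximum.
That matches 8 of the 8, leaving 0 unmatched; no matching can do better.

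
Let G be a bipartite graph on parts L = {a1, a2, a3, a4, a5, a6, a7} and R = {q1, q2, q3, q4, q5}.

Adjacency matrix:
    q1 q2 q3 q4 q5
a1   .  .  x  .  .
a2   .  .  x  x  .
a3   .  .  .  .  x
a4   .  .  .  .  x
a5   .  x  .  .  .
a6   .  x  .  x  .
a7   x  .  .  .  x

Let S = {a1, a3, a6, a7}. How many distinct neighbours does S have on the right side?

The union of neighbours of {a1, a3, a6, a7} is {q1, q2, q3, q4, q5}, which has 5 elements.
Since |N(S)| = 5 ≥ |S| = 4, Hall's condition holds for this subset.

5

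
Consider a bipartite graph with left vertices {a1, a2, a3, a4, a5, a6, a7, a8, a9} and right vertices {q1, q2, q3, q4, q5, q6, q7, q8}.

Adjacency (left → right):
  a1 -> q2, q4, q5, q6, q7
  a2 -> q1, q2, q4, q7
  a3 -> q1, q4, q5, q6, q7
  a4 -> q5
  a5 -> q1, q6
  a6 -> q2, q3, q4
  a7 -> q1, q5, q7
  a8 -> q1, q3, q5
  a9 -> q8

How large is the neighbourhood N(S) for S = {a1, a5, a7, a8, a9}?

The union of neighbours of {a1, a5, a7, a8, a9} is {q1, q2, q3, q4, q5, q6, q7, q8}, which has 8 elements.
Since |N(S)| = 8 ≥ |S| = 5, Hall's condition holds for this subset.

8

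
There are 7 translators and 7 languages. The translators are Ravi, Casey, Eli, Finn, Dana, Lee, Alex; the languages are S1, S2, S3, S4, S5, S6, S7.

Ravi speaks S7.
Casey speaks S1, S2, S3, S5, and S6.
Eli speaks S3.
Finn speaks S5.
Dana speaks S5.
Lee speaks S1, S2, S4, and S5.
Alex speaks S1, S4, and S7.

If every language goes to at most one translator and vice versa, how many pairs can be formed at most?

For example, pair Ravi→S7, Casey→S6, Eli→S3, Finn→S5, Lee→S2, Alex→S4.
The set {Finn, Dana} has only 1 neighbour ({S5}), so by Hall's theorem at most 6 of the 7 translators can be matched.

6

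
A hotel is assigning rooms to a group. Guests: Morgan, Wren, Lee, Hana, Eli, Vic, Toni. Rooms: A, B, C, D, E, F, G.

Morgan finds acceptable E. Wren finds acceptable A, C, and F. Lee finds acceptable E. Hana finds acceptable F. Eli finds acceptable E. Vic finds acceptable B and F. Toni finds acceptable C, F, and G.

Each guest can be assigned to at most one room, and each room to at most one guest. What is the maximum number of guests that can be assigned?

One maximum matching: Morgan→E, Wren→A, Hana→F, Vic→B, Toni→C.
The set {Morgan, Lee, Eli} has only 1 neighbour ({E}), so by Hall's theorem at most 5 of the 7 guests can be matched.

5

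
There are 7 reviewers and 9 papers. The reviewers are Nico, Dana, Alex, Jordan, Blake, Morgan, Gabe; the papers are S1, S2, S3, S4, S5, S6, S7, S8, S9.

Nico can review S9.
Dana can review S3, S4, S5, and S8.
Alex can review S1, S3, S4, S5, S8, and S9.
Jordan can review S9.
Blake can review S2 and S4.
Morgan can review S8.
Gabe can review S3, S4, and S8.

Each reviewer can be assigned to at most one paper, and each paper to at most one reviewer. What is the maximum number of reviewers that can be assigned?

6

For example, pair Nico-S9, Dana-S3, Alex-S1, Blake-S2, Morgan-S8, Gabe-S4.
The set {Nico, Jordan} has only 1 neighbour ({S9}), so by Hall's theorem at most 6 of the 7 reviewers can be matched.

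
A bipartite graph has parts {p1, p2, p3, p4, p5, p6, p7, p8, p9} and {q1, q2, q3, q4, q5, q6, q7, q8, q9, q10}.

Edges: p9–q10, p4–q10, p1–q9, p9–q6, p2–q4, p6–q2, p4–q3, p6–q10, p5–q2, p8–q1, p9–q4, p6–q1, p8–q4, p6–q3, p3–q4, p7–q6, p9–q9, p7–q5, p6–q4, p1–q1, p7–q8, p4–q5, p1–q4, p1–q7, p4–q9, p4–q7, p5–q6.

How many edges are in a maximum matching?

8

For example, pair p1-q7, p2-q4, p4-q9, p5-q2, p6-q3, p7-q8, p8-q1, p9-q6.
The set {p2, p3} has only 1 neighbour ({q4}), so by Hall's theorem at most 8 of the 9 left vertices can be matched.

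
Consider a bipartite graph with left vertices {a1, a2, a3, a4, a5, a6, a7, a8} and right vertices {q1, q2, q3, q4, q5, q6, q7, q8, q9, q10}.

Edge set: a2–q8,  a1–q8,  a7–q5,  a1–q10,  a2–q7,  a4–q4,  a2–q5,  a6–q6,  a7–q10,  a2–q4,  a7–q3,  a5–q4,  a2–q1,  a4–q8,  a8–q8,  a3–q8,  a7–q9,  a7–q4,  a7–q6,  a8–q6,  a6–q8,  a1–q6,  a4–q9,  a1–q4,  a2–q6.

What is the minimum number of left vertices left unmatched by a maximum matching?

1

One maximum matching: a1→q10, a2→q7, a3→q8, a4→q9, a5→q4, a6→q6, a7→q3.
The set {a3, a6, a8} has only 2 neighbours ({q6, q8}), so by Hall's theorem at most 7 of the 8 left vertices can be matched.
That matches 7 of the 8, leaving 1 unmatched; no matching can do better.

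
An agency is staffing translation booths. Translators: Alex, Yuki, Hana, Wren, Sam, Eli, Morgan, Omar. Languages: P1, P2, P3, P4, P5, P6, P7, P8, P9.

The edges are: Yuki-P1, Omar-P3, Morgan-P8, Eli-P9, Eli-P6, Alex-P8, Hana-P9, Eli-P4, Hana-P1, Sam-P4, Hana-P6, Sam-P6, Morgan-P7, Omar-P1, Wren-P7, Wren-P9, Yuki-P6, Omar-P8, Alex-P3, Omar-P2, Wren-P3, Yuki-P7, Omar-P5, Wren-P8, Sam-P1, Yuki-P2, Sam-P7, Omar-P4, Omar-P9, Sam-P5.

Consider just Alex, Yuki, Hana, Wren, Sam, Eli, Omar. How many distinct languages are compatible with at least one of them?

9

The union of neighbours of {Alex, Yuki, Hana, Wren, Sam, Eli, Omar} is {P1, P2, P3, P4, P5, P6, P7, P8, P9}, which has 9 elements.
Since |N(S)| = 9 ≥ |S| = 7, Hall's condition holds for this subset.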